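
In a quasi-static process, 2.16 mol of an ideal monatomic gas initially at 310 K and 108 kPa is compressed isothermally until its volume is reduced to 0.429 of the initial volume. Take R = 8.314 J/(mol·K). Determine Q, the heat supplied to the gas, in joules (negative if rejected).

V₁ = nRT₁/P₁ = 2.16×8.314×310/108 = 51.5 L.
Isothermal: T stays 310 K; PV = const ⇒ V₂ = 22.1 L, P₂ = 252 kPa.
ΔU = 0 (ideal gas, T constant).
W = nRT ln(V₂/V₁) = 2.16×8.314×310×ln(0.429) = -4710 J.
Q = ΔU + W = -4710 J.

-4710 J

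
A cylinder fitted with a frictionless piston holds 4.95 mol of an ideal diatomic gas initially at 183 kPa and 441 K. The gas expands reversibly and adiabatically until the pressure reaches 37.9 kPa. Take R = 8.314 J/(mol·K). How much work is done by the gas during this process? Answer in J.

16400 J

V₁ = nRT₁/P₁ = 4.95×8.314×441/183 = 99.2 L.
Adiabatic: T₂/T₁ = (P₂/P₁)^((γ−1)/γ) ⇒ T₂ = 441×(0.207)^0.286 = 281 K; V₂ = 305 L.
ΔU = nCvΔT = 4.95×20.8×(281−441) = -16400 J.
Q = 0 for an adiabatic process, so W = −ΔU = 16400 J.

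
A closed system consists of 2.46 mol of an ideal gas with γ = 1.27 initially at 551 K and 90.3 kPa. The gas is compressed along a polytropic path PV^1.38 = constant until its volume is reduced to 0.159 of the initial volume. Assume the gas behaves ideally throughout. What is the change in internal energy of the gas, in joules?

42200 J

V₁ = nRT₁/P₁ = 2.46×8.314×551/90.3 = 125 L.
Polytropic n=1.38: T₂ = T₁(V₁/V₂)^(n−1) = 551×(6.29)^0.38 = 1110 K; P₂ = P₁(V₁/V₂)^n = 1140 kPa.
For an ideal gas ΔU = nCvΔT with Cv = R/(γ−1) = 30.8 J/(mol·K).
ΔU = 2.46×30.8×(1110−551) = 42200 J.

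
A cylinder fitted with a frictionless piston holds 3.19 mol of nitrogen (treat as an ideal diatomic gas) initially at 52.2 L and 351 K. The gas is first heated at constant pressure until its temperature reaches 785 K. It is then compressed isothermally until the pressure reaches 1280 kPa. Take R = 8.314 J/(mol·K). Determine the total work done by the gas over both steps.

-29500 J

P₁ = nRT₁/V₁ = 3.19×8.314×351/52.2 = 178 kPa.
Step 1 — Isobaric: P stays 178 kPa; V/T = const ⇒ T₂ = 785 K, V₂ = 117 L.
W = PΔV = 178×(117−52.2) kPa·L = 11500 J.
ΔU = nCvΔT = 3.19×20.8×(785−351) = 28800 J.
Q = ΔU + W = nCpΔT = 40300 J.
State after step 1: P = 178 kPa, V = 117 L, T = 785 K.
Step 2 — Isothermal: T stays 785 K; PV = const ⇒ V₂ = 16.3 L, P₂ = 1280 kPa.
ΔU = 0 (ideal gas, T constant).
W = nRT ln(V₂/V₁) = 3.19×8.314×785×ln(0.139) = -41000 J.
Q = ΔU + W = -41000 J.
Net over both steps: W = -29500 J, Q = -748 J, ΔU = 28800 J.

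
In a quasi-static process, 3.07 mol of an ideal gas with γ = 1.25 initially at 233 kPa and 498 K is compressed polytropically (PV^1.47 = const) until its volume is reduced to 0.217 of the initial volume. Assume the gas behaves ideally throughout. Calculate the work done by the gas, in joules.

-28400 J

V₁ = nRT₁/P₁ = 3.07×8.314×498/233 = 54.6 L.
Polytropic n=1.47: T₂ = T₁(V₁/V₂)^(n−1) = 498×(4.61)^0.47 = 1020 K; P₂ = P₁(V₁/V₂)^n = 2200 kPa.
W = (P₁V₁−P₂V₂)/(n−1) = (233×54.6−2200×11.8)/0.47 = -28400 J.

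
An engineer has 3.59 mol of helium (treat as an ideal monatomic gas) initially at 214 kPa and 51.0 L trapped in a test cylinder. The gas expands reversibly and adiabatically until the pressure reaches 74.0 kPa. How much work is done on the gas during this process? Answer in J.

-5670 J

T₁ = P₁V₁/(nR) = 214×51.0/(3.59×8.314) = 366 K.
Adiabatic: T₂/T₁ = (P₂/P₁)^((γ−1)/γ) ⇒ T₂ = 366×(0.346)^0.400 = 239 K; V₂ = 96.4 L.
ΔU = nCvΔT = 3.59×12.5×(239−366) = -5670 J.
Q = 0 for an adiabatic process, so W = −ΔU = 5670 J.
Work done on the gas = −W_by = -5670 J.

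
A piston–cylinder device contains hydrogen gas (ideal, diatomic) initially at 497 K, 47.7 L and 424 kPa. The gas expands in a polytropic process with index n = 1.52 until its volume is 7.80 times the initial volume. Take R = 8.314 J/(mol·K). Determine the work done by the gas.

25500 J

n = P₁V₁/(RT₁) = 424×47.7/(8.314×497) = 4.89 mol.
Polytropic n=1.52: T₂ = T₁(V₁/V₂)^(n−1) = 497×(0.128)^0.52 = 171 K; P₂ = P₁(V₁/V₂)^n = 18.7 kPa.
W = (P₁V₁−P₂V₂)/(n−1) = (424×47.7−18.7×372)/0.52 = 25500 J.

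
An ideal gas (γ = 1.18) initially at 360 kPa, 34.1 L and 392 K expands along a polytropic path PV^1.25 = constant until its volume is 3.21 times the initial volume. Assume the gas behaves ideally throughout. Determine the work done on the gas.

n = P₁V₁/(RT₁) = 360×34.1/(8.314×392) = 3.77 mol.
Polytropic n=1.25: T₂ = T₁(V₁/V₂)^(n−1) = 392×(0.312)^0.25 = 293 K; P₂ = P₁(V₁/V₂)^n = 83.8 kPa.
W = (P₁V₁−P₂V₂)/(n−1) = (360×34.1−83.8×109)/0.25 = 12400 J.
Work done on the gas = −W_by = -12400 J.

-12400 J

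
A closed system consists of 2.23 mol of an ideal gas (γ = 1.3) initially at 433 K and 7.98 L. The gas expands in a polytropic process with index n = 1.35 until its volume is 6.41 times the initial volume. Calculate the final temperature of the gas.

226 K

P₁ = nRT₁/V₁ = 2.23×8.314×433/7.98 = 1010 kPa.
Polytropic n=1.35: T₂ = T₁(V₁/V₂)^(n−1) = 433×(0.156)^0.35 = 226 K; P₂ = P₁(V₁/V₂)^n = 81.9 kPa.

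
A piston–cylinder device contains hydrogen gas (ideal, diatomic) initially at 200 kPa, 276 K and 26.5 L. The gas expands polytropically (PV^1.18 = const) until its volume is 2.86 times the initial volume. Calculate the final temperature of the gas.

Polytropic n=1.18: T₂ = T₁(V₁/V₂)^(n−1) = 276×(0.350)^0.18 = 228 K; P₂ = P₁(V₁/V₂)^n = 57.9 kPa.

228 K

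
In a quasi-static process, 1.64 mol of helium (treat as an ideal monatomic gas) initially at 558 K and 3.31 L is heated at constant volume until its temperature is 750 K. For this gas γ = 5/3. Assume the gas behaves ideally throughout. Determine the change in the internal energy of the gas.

P₁ = nRT₁/V₁ = 1.64×8.314×558/3.31 = 2300 kPa.
Isochoric: V stays 3.31 L; P/T = const ⇒ T₂ = 750 K, P₂ = 3090 kPa.
For an ideal gas ΔU = nCvΔT with Cv = (3/2)R = 12.5 J/(mol·K).
ΔU = 1.64×12.5×(750−558) = 3930 J.

3930 J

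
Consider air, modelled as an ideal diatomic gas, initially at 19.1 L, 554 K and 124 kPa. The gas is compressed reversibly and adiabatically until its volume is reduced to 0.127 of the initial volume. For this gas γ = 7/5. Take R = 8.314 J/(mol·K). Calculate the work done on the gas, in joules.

7600 J

n = P₁V₁/(RT₁) = 124×19.1/(8.314×554) = 0.514 mol.
Adiabatic: TV^(γ−1) = const ⇒ T₂ = 554×(7.87)^0.400 = 1260 K; PV^γ = const ⇒ P₂ = 2230 kPa.
ΔU = nCvΔT = 0.514×20.8×(1260−554) = 7600 J.
Q = 0 for an adiabatic process, so W = −ΔU = -7600 J.
Work done on the gas = −W_by = 7600 J.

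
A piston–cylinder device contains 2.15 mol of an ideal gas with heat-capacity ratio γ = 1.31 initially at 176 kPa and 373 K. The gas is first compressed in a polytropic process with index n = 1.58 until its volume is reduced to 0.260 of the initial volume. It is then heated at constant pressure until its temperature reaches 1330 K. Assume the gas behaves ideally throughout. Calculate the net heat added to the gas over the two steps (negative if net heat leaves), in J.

50800 J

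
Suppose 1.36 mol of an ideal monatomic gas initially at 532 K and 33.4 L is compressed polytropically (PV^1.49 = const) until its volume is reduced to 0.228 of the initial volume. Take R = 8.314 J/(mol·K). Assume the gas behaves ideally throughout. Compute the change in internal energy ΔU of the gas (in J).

9600 J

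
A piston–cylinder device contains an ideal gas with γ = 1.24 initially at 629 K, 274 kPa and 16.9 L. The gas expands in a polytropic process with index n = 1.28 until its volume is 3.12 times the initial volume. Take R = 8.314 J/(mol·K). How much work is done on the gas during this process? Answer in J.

-4510 J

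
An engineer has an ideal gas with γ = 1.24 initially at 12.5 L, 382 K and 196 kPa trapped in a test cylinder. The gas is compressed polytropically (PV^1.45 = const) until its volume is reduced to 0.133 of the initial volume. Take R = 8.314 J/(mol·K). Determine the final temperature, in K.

947 K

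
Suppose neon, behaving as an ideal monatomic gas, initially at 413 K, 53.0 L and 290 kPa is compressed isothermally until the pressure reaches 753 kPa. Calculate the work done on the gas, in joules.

14700 J

n = P₁V₁/(RT₁) = 290×53.0/(8.314×413) = 4.48 mol.
Isothermal: T stays 413 K; PV = const ⇒ V₂ = 20.4 L, P₂ = 753 kPa.
W = nRT ln(V₂/V₁) = 4.48×8.314×413×ln(0.385) = -14700 J.
Work done on the gas = −W_by = 14700 J.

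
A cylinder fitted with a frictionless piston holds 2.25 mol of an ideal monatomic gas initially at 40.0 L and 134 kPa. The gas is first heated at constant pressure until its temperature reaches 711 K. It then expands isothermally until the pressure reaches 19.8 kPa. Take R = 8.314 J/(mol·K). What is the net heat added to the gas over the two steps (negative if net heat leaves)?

45300 J

T₁ = P₁V₁/(nR) = 134×40.0/(2.25×8.314) = 287 K.
Step 1 — Isobaric: P stays 134 kPa; V/T = const ⇒ T₂ = 711 K, V₂ = 99.3 L.
W = PΔV = 134×(99.3−40.0) kPa·L = 7940 J.
ΔU = nCvΔT = 2.25×12.5×(711−287) = 11900 J.
Q = ΔU + W = nCpΔT = 19900 J.
State after step 1: P = 134 kPa, V = 99.3 L, T = 711 K.
Step 2 — Isothermal: T stays 711 K; PV = const ⇒ V₂ = 672 L, P₂ = 19.8 kPa.
ΔU = 0 (ideal gas, T constant).
W = nRT ln(V₂/V₁) = 2.25×8.314×711×ln(6.77) = 25400 J.
Q = ΔU + W = 25400 J.
Net over both steps: W = 33400 J, Q = 45300 J, ΔU = 11900 J.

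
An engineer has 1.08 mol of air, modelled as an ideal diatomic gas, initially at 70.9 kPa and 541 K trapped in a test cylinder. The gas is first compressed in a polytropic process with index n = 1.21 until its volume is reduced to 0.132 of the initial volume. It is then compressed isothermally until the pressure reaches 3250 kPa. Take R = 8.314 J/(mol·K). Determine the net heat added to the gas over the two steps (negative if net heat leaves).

V₁ = nRT₁/P₁ = 1.08×8.314×541/70.9 = 68.5 L.
Step 1 — Polytropic n=1.21: T₂ = T₁(V₁/V₂)^(n−1) = 541×(7.58)^0.21 = 828 K; P₂ = P₁(V₁/V₂)^n = 822 kPa.
W = (P₁V₁−P₂V₂)/(n−1) = (70.9×68.5−822×9.04)/0.21 = -12300 J.
ΔU = nCvΔT = 1.08×20.8×(828−541) = 6440 J.
Q = ΔU + W = -5820 J.
State after step 1: P = 822 kPa, V = 9.04 L, T = 828 K.
Step 2 — Isothermal: T stays 828 K; PV = const ⇒ V₂ = 2.29 L, P₂ = 3250 kPa.
ΔU = 0 (ideal gas, T constant).
W = nRT ln(V₂/V₁) = 1.08×8.314×828×ln(0.253) = -10200 J.
Q = ΔU + W = -10200 J.
Net over both steps: W = -22500 J, Q = -16000 J, ΔU = 6440 J.

-16000 J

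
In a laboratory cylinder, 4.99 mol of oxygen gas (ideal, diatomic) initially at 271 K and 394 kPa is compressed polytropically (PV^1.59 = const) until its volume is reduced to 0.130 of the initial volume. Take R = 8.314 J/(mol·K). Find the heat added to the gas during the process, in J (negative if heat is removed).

V₁ = nRT₁/P₁ = 4.99×8.314×271/394 = 28.5 L.
Polytropic n=1.59: T₂ = T₁(V₁/V₂)^(n−1) = 271×(7.69)^0.59 = 903 K; P₂ = P₁(V₁/V₂)^n = 10100 kPa.
W = (P₁V₁−P₂V₂)/(n−1) = (394×28.5−10100×3.71)/0.59 = -44400 J.
ΔU = nCvΔT = 4.99×20.8×(903−271) = 65600 J.
Q = ΔU + W = 21100 J.

21100 J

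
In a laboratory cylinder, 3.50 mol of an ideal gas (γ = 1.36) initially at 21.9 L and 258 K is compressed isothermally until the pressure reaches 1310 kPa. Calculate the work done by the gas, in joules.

P₁ = nRT₁/V₁ = 3.50×8.314×258/21.9 = 343 kPa.
Isothermal: T stays 258 K; PV = const ⇒ V₂ = 5.73 L, P₂ = 1310 kPa.
W = nRT ln(V₂/V₁) = 3.50×8.314×258×ln(0.262) = -10100 J.

-10100 J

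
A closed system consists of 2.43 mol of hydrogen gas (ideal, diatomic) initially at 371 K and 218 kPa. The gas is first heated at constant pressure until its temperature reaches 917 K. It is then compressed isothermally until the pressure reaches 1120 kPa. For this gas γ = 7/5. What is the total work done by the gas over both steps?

-19300 J

V₁ = nRT₁/P₁ = 2.43×8.314×371/218 = 34.4 L.
Step 1 — Isobaric: P stays 218 kPa; V/T = const ⇒ T₂ = 917 K, V₂ = 85.0 L.
W = PΔV = 218×(85.0−34.4) kPa·L = 11000 J.
ΔU = nCvΔT = 2.43×20.8×(917−371) = 27600 J.
Q = ΔU + W = nCpΔT = 38600 J.
State after step 1: P = 218 kPa, V = 85.0 L, T = 917 K.
Step 2 — Isothermal: T stays 917 K; PV = const ⇒ V₂ = 16.5 L, P₂ = 1120 kPa.
ΔU = 0 (ideal gas, T constant).
W = nRT ln(V₂/V₁) = 2.43×8.314×917×ln(0.195) = -30300 J.
Q = ΔU + W = -30300 J.
Net over both steps: W = -19300 J, Q = 8290 J, ΔU = 27600 J.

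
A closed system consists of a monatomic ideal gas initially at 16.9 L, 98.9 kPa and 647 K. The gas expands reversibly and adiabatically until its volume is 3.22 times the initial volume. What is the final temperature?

Adiabatic: TV^(γ−1) = const ⇒ T₂ = 647×(0.311)^0.667 = 297 K; PV^γ = const ⇒ P₂ = 14.1 kPa.

297 K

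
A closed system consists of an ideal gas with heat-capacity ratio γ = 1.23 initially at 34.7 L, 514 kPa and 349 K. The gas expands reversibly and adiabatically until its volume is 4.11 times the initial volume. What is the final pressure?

Adiabatic: TV^(γ−1) = const ⇒ T₂ = 349×(0.243)^0.230 = 252 K; PV^γ = const ⇒ P₂ = 90.4 kPa.

90.4 kPa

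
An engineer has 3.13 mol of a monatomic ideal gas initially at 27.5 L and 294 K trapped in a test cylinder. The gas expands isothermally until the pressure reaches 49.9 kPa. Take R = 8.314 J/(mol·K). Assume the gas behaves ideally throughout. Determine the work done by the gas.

13100 J

P₁ = nRT₁/V₁ = 3.13×8.314×294/27.5 = 278 kPa.
Isothermal: T stays 294 K; PV = const ⇒ V₂ = 153 L, P₂ = 49.9 kPa.
W = nRT ln(V₂/V₁) = 3.13×8.314×294×ln(5.58) = 13100 J.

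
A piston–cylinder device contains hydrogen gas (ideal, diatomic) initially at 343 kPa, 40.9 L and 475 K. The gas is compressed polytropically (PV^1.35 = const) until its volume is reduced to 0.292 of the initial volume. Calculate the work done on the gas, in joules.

n = P₁V₁/(RT₁) = 343×40.9/(8.314×475) = 3.55 mol.
Polytropic n=1.35: T₂ = T₁(V₁/V₂)^(n−1) = 475×(3.42)^0.35 = 731 K; P₂ = P₁(V₁/V₂)^n = 1810 kPa.
W = (P₁V₁−P₂V₂)/(n−1) = (343×40.9−1810×11.9)/0.35 = -21600 J.
Work done on the gas = −W_by = 21600 J.

21600 J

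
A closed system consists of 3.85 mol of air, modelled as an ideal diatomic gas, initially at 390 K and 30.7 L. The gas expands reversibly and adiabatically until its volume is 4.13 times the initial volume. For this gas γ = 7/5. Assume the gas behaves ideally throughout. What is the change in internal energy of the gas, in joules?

P₁ = nRT₁/V₁ = 3.85×8.314×390/30.7 = 407 kPa.
Adiabatic: TV^(γ−1) = const ⇒ T₂ = 390×(0.242)^0.400 = 221 K; PV^γ = const ⇒ P₂ = 55.8 kPa.
For an ideal gas ΔU = nCvΔT with Cv = (5/2)R = 20.8 J/(mol·K).
ΔU = 3.85×20.8×(221−390) = -13500 J.

-13500 J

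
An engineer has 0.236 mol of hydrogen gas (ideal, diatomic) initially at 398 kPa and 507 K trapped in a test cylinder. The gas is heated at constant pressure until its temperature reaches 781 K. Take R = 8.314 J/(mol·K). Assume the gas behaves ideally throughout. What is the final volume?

V₁ = nRT₁/P₁ = 0.236×8.314×507/398 = 2.50 L.
Isobaric: P stays 398 kPa; V/T = const ⇒ T₂ = 781 K, V₂ = 3.85 L.

3.85 L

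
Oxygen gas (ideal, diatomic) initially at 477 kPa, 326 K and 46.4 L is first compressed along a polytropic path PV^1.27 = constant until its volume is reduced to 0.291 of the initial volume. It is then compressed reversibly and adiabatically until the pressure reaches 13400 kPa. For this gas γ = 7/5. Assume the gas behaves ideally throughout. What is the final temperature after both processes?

754 K

n = P₁V₁/(RT₁) = 477×46.4/(8.314×326) = 8.17 mol.
Step 1 — Polytropic n=1.27: T₂ = T₁(V₁/V₂)^(n−1) = 326×(3.44)^0.27 = 455 K; P₂ = P₁(V₁/V₂)^n = 2290 kPa.
W = (P₁V₁−P₂V₂)/(n−1) = (477×46.4−2290×13.5)/0.27 = -32400 J.
ΔU = nCvΔT = 8.17×20.8×(455−326) = 21900 J.
Q = ΔU + W = -10500 J.
State after step 1: P = 2290 kPa, V = 13.5 L, T = 455 K.
Step 2 — Adiabatic: T₂/T₁ = (P₂/P₁)^((γ−1)/γ) ⇒ T₂ = 455×(5.86)^0.286 = 754 K; V₂ = 3.82 L.
ΔU = nCvΔT = 8.17×20.8×(754−455) = 50700 J.
Q = 0 for an adiabatic process, so W = −ΔU = -50700 J.
Net over both steps: W = -83200 J, Q = -10500 J, ΔU = 72600 J.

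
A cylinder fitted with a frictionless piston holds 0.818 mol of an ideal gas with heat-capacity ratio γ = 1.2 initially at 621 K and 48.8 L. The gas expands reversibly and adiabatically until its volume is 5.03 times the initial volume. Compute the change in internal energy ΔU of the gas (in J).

-5830 J

P₁ = nRT₁/V₁ = 0.818×8.314×621/48.8 = 86.5 kPa.
Adiabatic: TV^(γ−1) = const ⇒ T₂ = 621×(0.199)^0.200 = 450 K; PV^γ = const ⇒ P₂ = 12.5 kPa.
For an ideal gas ΔU = nCvΔT with Cv = R/(γ−1) = 41.6 J/(mol·K).
ΔU = 0.818×41.6×(450−621) = -5830 J.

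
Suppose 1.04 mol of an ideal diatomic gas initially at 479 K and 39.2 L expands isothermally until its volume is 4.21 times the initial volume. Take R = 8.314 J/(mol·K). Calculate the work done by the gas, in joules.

P₁ = nRT₁/V₁ = 1.04×8.314×479/39.2 = 106 kPa.
Isothermal: T stays 479 K; PV = const ⇒ V₂ = 165 L, P₂ = 25.1 kPa.
W = nRT ln(V₂/V₁) = 1.04×8.314×479×ln(4.21) = 5950 J.

5950 J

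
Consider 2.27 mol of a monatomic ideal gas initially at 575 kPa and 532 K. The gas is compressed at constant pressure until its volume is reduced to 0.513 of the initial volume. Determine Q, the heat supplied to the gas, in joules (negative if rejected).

V₁ = nRT₁/P₁ = 2.27×8.314×532/575 = 17.5 L.
Isobaric: P stays 575 kPa; V/T = const ⇒ T₂ = 273 K, V₂ = 8.96 L.
W = PΔV = 575×(8.96−17.5) kPa·L = -4890 J.
ΔU = nCvΔT = 2.27×12.5×(273−532) = -7330 J.
Q = ΔU + W = nCpΔT = -12200 J.

-12200 J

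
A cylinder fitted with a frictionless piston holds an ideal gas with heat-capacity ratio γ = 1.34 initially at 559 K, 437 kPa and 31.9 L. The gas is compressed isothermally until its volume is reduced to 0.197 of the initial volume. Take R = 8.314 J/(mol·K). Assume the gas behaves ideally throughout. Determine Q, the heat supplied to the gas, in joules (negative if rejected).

-22600 J

n = P₁V₁/(RT₁) = 437×31.9/(8.314×559) = 3.00 mol.
Isothermal: T stays 559 K; PV = const ⇒ V₂ = 6.28 L, P₂ = 2220 kPa.
ΔU = 0 (ideal gas, T constant).
W = nRT ln(V₂/V₁) = 3.00×8.314×559×ln(0.197) = -22600 J.
Q = ΔU + W = -22600 J.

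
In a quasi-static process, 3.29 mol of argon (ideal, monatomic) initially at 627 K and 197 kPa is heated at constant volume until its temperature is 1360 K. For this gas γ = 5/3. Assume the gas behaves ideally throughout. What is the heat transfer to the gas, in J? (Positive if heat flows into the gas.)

30100 J

V₁ = nRT₁/P₁ = 3.29×8.314×627/197 = 87.1 L.
Isochoric: V stays 87.1 L; P/T = const ⇒ T₂ = 1360 K, P₂ = 427 kPa.
W = 0 (no volume change).
ΔU = nCvΔT = 3.29×12.5×(1360−627) = 30100 J.
Q = ΔU = 30100 J.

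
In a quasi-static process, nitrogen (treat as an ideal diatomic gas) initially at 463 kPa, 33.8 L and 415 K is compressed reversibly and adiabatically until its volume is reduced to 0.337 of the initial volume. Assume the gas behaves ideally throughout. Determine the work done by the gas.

-21300 J

n = P₁V₁/(RT₁) = 463×33.8/(8.314×415) = 4.54 mol.
Adiabatic: TV^(γ−1) = const ⇒ T₂ = 415×(2.97)^0.400 = 641 K; PV^γ = const ⇒ P₂ = 2120 kPa.
ΔU = nCvΔT = 4.54×20.8×(641−415) = 21300 J.
Q = 0 for an adiabatic process, so W = −ΔU = -21300 J.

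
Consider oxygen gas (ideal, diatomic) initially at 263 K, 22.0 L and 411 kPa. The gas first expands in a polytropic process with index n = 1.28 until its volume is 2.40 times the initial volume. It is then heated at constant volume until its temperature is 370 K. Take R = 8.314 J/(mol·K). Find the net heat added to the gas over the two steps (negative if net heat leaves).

n = P₁V₁/(RT₁) = 411×22.0/(8.314×263) = 4.14 mol.
Step 1 — Polytropic n=1.28: T₂ = T₁(V₁/V₂)^(n−1) = 263×(0.417)^0.28 = 206 K; P₂ = P₁(V₁/V₂)^n = 134 kPa.
W = (P₁V₁−P₂V₂)/(n−1) = (411×22.0−134×52.8)/0.28 = 7020 J.
ΔU = nCvΔT = 4.14×20.8×(206−263) = -4910 J.
Q = ΔU + W = 2110 J.
State after step 1: P = 134 kPa, V = 52.8 L, T = 206 K.
Step 2 — Isochoric: V stays 52.8 L; P/T = const ⇒ T₂ = 370 K, P₂ = 241 kPa.
W = 0 (no volume change).
ΔU = nCvΔT = 4.14×20.8×(370−206) = 14100 J.
Q = ΔU = 14100 J.
Net over both steps: W = 7020 J, Q = 16200 J, ΔU = 9200 J.

16200 J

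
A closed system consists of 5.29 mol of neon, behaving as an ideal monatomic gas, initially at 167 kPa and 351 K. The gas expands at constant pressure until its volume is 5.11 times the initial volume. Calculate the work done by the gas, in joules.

63400 J

V₁ = nRT₁/P₁ = 5.29×8.314×351/167 = 92.4 L.
Isobaric: P stays 167 kPa; V/T = const ⇒ T₂ = 1790 K, V₂ = 472 L.
W = PΔV = 167×(472−92.4) kPa·L = 63400 J.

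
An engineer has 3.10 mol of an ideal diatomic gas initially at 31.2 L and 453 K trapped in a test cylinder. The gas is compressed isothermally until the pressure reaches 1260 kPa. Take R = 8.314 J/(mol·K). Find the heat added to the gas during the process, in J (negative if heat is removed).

P₁ = nRT₁/V₁ = 3.10×8.314×453/31.2 = 374 kPa.
Isothermal: T stays 453 K; PV = const ⇒ V₂ = 9.27 L, P₂ = 1260 kPa.
ΔU = 0 (ideal gas, T constant).
W = nRT ln(V₂/V₁) = 3.10×8.314×453×ln(0.297) = -14200 J.
Q = ΔU + W = -14200 J.

-14200 J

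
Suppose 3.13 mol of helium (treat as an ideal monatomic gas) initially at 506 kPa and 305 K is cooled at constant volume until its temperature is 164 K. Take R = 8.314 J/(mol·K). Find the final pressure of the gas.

V₁ = nRT₁/P₁ = 3.13×8.314×305/506 = 15.7 L.
Isochoric: V stays 15.7 L; P/T = const ⇒ T₂ = 164 K, P₂ = 272 kPa.

272 kPa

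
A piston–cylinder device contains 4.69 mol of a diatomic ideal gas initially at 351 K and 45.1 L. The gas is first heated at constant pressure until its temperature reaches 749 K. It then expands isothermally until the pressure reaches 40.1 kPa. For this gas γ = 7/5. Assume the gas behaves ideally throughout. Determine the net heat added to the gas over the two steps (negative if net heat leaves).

P₁ = nRT₁/V₁ = 4.69×8.314×351/45.1 = 303 kPa.
Step 1 — Isobaric: P stays 303 kPa; V/T = const ⇒ T₂ = 749 K, V₂ = 96.2 L.
W = PΔV = 303×(96.2−45.1) kPa·L = 15500 J.
ΔU = nCvΔT = 4.69×20.8×(749−351) = 38800 J.
Q = ΔU + W = nCpΔT = 54300 J.
State after step 1: P = 303 kPa, V = 96.2 L, T = 749 K.
Step 2 — Isothermal: T stays 749 K; PV = const ⇒ V₂ = 728 L, P₂ = 40.1 kPa.
ΔU = 0 (ideal gas, T constant).
W = nRT ln(V₂/V₁) = 4.69×8.314×749×ln(7.57) = 59100 J.
Q = ΔU + W = 59100 J.
Net over both steps: W = 74600 J, Q = 113000 J, ΔU = 38800 J.

113000 J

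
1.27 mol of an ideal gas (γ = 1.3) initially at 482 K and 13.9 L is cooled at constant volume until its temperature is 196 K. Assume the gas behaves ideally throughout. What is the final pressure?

149 kPa

P₁ = nRT₁/V₁ = 1.27×8.314×482/13.9 = 366 kPa.
Isochoric: V stays 13.9 L; P/T = const ⇒ T₂ = 196 K, P₂ = 149 kPa.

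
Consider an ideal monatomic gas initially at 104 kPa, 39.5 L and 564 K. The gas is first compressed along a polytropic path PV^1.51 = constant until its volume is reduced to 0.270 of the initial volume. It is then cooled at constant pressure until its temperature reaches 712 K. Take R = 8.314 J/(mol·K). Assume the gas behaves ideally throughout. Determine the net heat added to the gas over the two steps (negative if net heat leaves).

n = P₁V₁/(RT₁) = 104×39.5/(8.314×564) = 0.876 mol.
Step 1 — Polytropic n=1.51: T₂ = T₁(V₁/V₂)^(n−1) = 564×(3.70)^0.51 = 1100 K; P₂ = P₁(V₁/V₂)^n = 751 kPa.
W = (P₁V₁−P₂V₂)/(n−1) = (104×39.5−751×10.7)/0.51 = -7650 J.
ΔU = nCvΔT = 0.876×12.5×(1100−564) = 5850 J.
Q = ΔU + W = -1800 J.
State after step 1: P = 751 kPa, V = 10.7 L, T = 1100 K.
Step 2 — Isobaric: P stays 751 kPa; V/T = const ⇒ T₂ = 712 K, V₂ = 6.90 L.
W = PΔV = 751×(6.90−10.7) kPa·L = -2820 J.
ΔU = nCvΔT = 0.876×12.5×(712−1100) = -4240 J.
Q = ΔU + W = nCpΔT = -7060 J.
Net over both steps: W = -10500 J, Q = -8860 J, ΔU = 1620 J.

-8860 J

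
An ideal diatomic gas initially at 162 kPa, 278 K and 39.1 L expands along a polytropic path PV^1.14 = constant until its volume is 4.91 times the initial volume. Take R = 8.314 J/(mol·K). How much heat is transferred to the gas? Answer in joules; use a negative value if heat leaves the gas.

5870 J

n = P₁V₁/(RT₁) = 162×39.1/(8.314×278) = 2.74 mol.
Polytropic n=1.14: T₂ = T₁(V₁/V₂)^(n−1) = 278×(0.204)^0.14 = 222 K; P₂ = P₁(V₁/V₂)^n = 26.4 kPa.
W = (P₁V₁−P₂V₂)/(n−1) = (162×39.1−26.4×192)/0.14 = 9040 J.
ΔU = nCvΔT = 2.74×20.8×(222−278) = -3160 J.
Q = ΔU + W = 5870 J.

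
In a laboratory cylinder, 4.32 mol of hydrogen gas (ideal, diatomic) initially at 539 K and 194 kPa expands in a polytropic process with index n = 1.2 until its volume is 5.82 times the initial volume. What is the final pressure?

23.4 kPa

V₁ = nRT₁/P₁ = 4.32×8.314×539/194 = 99.8 L.
Polytropic n=1.2: T₂ = T₁(V₁/V₂)^(n−1) = 539×(0.172)^0.20 = 379 K; P₂ = P₁(V₁/V₂)^n = 23.4 kPa.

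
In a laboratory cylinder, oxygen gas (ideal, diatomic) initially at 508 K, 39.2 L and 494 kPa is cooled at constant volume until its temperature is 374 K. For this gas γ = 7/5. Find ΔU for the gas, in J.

-12800 J

n = P₁V₁/(RT₁) = 494×39.2/(8.314×508) = 4.58 mol.
Isochoric: V stays 39.2 L; P/T = const ⇒ T₂ = 374 K, P₂ = 364 kPa.
For an ideal gas ΔU = nCvΔT with Cv = (5/2)R = 20.8 J/(mol·K).
ΔU = 4.58×20.8×(374−508) = -12800 J.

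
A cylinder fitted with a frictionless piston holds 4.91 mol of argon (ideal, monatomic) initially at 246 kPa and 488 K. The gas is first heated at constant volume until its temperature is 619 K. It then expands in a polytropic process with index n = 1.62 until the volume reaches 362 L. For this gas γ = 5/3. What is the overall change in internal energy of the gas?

-14900 J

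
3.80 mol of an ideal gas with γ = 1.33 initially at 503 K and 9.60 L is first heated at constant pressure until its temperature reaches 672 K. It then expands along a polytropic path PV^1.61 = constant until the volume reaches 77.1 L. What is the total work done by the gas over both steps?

P₁ = nRT₁/V₁ = 3.80×8.314×503/9.60 = 1660 kPa.
Step 1 — Isobaric: P stays 1660 kPa; V/T = const ⇒ T₂ = 672 K, V₂ = 12.8 L.
W = PΔV = 1660×(12.8−9.60) kPa·L = 5340 J.
ΔU = nCvΔT = 3.80×25.2×(672−503) = 16200 J.
Q = ΔU + W = nCpΔT = 21500 J.
State after step 1: P = 1660 kPa, V = 12.8 L, T = 672 K.
Step 2 — Polytropic n=1.61: T₂ = T₁(V₁/V₂)^(n−1) = 672×(0.166)^0.61 = 225 K; P₂ = P₁(V₁/V₂)^n = 92.2 kPa.
W = (P₁V₁−P₂V₂)/(n−1) = (1660×12.8−92.2×77.1)/0.61 = 23200 J.
ΔU = nCvΔT = 3.80×25.2×(225−672) = -42800 J.
Q = ΔU + W = -19600 J.
Net over both steps: W = 28500 J, Q = 1880 J, ΔU = -26600 J.

28500 J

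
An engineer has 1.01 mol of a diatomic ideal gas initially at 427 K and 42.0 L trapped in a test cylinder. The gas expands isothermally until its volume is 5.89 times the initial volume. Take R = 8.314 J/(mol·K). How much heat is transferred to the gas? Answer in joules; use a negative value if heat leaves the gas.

6360 J

P₁ = nRT₁/V₁ = 1.01×8.314×427/42.0 = 85.4 kPa.
Isothermal: T stays 427 K; PV = const ⇒ V₂ = 247 L, P₂ = 14.5 kPa.
ΔU = 0 (ideal gas, T constant).
W = nRT ln(V₂/V₁) = 1.01×8.314×427×ln(5.89) = 6360 J.
Q = ΔU + W = 6360 J.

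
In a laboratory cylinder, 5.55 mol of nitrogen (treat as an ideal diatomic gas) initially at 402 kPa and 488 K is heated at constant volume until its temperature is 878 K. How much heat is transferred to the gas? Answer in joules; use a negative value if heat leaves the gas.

45000 J

V₁ = nRT₁/P₁ = 5.55×8.314×488/402 = 56.0 L.
Isochoric: V stays 56.0 L; P/T = const ⇒ T₂ = 878 K, P₂ = 723 kPa.
W = 0 (no volume change).
ΔU = nCvΔT = 5.55×20.8×(878−488) = 45000 J.
Q = ΔU = 45000 J.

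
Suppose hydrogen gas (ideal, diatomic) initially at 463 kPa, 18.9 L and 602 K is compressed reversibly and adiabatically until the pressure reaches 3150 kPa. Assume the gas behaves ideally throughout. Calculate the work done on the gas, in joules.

n = P₁V₁/(RT₁) = 463×18.9/(8.314×602) = 1.75 mol.
Adiabatic: T₂/T₁ = (P₂/P₁)^((γ−1)/γ) ⇒ T₂ = 602×(6.80)^0.286 = 1040 K; V₂ = 4.80 L.
ΔU = nCvΔT = 1.75×20.8×(1040−602) = 16000 J.
Q = 0 for an adiabatic process, so W = −ΔU = -16000 J.
Work done on the gas = −W_by = 16000 J.

16000 J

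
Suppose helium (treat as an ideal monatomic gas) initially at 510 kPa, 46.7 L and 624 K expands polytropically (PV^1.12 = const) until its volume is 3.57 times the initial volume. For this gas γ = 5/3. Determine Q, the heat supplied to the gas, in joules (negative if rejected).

23000 J

n = P₁V₁/(RT₁) = 510×46.7/(8.314×624) = 4.59 mol.
Polytropic n=1.12: T₂ = T₁(V₁/V₂)^(n−1) = 624×(0.280)^0.12 = 536 K; P₂ = P₁(V₁/V₂)^n = 123 kPa.
W = (P₁V₁−P₂V₂)/(n−1) = (510×46.7−123×167)/0.12 = 28100 J.
ΔU = nCvΔT = 4.59×12.5×(536−624) = -5060 J.
Q = ΔU + W = 23000 J.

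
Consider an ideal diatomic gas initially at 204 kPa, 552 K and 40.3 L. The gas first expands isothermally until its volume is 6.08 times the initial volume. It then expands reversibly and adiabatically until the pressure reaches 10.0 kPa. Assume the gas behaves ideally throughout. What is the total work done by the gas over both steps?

n = P₁V₁/(RT₁) = 204×40.3/(8.314×552) = 1.79 mol.
Step 1 — Isothermal: T stays 552 K; PV = const ⇒ V₂ = 245 L, P₂ = 33.6 kPa.
ΔU = 0 (ideal gas, T constant).
W = nRT ln(V₂/V₁) = 1.79×8.314×552×ln(6.08) = 14800 J.
Q = ΔU + W = 14800 J.
State after step 1: P = 33.6 kPa, V = 245 L, T = 552 K.
Step 2 — Adiabatic: T₂/T₁ = (P₂/P₁)^((γ−1)/γ) ⇒ T₂ = 552×(0.298)^0.286 = 391 K; V₂ = 582 L.
ΔU = nCvΔT = 1.79×20.8×(391−552) = -6010 J.
Q = 0 for an adiabatic process, so W = −ΔU = 6010 J.
Net over both steps: W = 20800 J, Q = 14800 J, ΔU = -6010 J.

20800 J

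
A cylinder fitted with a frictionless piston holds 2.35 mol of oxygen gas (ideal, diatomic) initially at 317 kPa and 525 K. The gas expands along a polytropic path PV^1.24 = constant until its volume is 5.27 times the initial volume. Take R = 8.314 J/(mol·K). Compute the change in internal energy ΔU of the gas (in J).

V₁ = nRT₁/P₁ = 2.35×8.314×525/317 = 32.4 L.
Polytropic n=1.24: T₂ = T₁(V₁/V₂)^(n−1) = 525×(0.190)^0.24 = 352 K; P₂ = P₁(V₁/V₂)^n = 40.4 kPa.
For an ideal gas ΔU = nCvΔT with Cv = (5/2)R = 20.8 J/(mol·K).
ΔU = 2.35×20.8×(352−525) = -8440 J.

-8440 J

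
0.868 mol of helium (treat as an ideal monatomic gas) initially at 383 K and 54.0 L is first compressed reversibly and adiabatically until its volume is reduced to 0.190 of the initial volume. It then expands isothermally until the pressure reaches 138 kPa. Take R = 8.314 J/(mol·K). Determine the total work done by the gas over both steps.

P₁ = nRT₁/V₁ = 0.868×8.314×383/54.0 = 51.2 kPa.
Step 1 — Adiabatic: TV^(γ−1) = const ⇒ T₂ = 383×(5.26)^0.667 = 1160 K; PV^γ = const ⇒ P₂ = 815 kPa.
ΔU = nCvΔT = 0.868×12.5×(1160−383) = 8400 J.
Q = 0 for an adiabatic process, so W = −ΔU = -8400 J.
State after step 1: P = 815 kPa, V = 10.3 L, T = 1160 K.
Step 2 — Isothermal: T stays 1160 K; PV = const ⇒ V₂ = 60.6 L, P₂ = 138 kPa.
ΔU = 0 (ideal gas, T constant).
W = nRT ln(V₂/V₁) = 0.868×8.314×1160×ln(5.91) = 14900 J.
Q = ΔU + W = 14900 J.
Net over both steps: W = 6450 J, Q = 14900 J, ΔU = 8400 J.

6450 J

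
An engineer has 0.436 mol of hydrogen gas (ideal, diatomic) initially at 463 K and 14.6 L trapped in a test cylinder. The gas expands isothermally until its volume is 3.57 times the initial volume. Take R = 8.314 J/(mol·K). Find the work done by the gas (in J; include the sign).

P₁ = nRT₁/V₁ = 0.436×8.314×463/14.6 = 115 kPa.
Isothermal: T stays 463 K; PV = const ⇒ V₂ = 52.1 L, P₂ = 32.2 kPa.
W = nRT ln(V₂/V₁) = 0.436×8.314×463×ln(3.57) = 2140 J.

2140 J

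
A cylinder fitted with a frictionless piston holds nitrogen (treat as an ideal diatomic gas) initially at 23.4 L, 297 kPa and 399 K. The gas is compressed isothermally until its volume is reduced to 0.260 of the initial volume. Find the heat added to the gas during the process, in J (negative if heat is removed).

-9360 J

n = P₁V₁/(RT₁) = 297×23.4/(8.314×399) = 2.10 mol.
Isothermal: T stays 399 K; PV = const ⇒ V₂ = 6.08 L, P₂ = 1140 kPa.
ΔU = 0 (ideal gas, T constant).
W = nRT ln(V₂/V₁) = 2.10×8.314×399×ln(0.260) = -9360 J.
Q = ΔU + W = -9360 J.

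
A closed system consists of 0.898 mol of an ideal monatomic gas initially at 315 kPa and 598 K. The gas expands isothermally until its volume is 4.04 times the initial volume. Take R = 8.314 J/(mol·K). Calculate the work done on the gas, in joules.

-6230 J

V₁ = nRT₁/P₁ = 0.898×8.314×598/315 = 14.2 L.
Isothermal: T stays 598 K; PV = const ⇒ V₂ = 57.3 L, P₂ = 78.0 kPa.
W = nRT ln(V₂/V₁) = 0.898×8.314×598×ln(4.04) = 6230 J.
Work done on the gas = −W_by = -6230 J.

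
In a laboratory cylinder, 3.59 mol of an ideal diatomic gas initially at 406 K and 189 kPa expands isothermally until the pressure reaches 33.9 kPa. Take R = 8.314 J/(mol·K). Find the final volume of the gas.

V₁ = nRT₁/P₁ = 3.59×8.314×406/189 = 64.1 L.
Isothermal: T stays 406 K; PV = const ⇒ V₂ = 357 L, P₂ = 33.9 kPa.

357 L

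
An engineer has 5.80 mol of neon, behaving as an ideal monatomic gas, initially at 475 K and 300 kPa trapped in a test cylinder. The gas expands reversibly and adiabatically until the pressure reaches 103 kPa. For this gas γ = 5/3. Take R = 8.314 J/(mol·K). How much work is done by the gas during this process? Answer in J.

V₁ = nRT₁/P₁ = 5.80×8.314×475/300 = 76.4 L.
Adiabatic: T₂/T₁ = (P₂/P₁)^((γ−1)/γ) ⇒ T₂ = 475×(0.343)^0.400 = 310 K; V₂ = 145 L.
ΔU = nCvΔT = 5.80×12.5×(310−475) = -12000 J.
Q = 0 for an adiabatic process, so W = −ΔU = 12000 J.

12000 J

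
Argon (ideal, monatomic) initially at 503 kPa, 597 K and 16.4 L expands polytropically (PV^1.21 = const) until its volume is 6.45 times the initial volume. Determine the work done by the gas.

12700 J

n = P₁V₁/(RT₁) = 503×16.4/(8.314×597) = 1.66 mol.
Polytropic n=1.21: T₂ = T₁(V₁/V₂)^(n−1) = 597×(0.155)^0.21 = 404 K; P₂ = P₁(V₁/V₂)^n = 52.7 kPa.
W = (P₁V₁−P₂V₂)/(n−1) = (503×16.4−52.7×106)/0.21 = 12700 J.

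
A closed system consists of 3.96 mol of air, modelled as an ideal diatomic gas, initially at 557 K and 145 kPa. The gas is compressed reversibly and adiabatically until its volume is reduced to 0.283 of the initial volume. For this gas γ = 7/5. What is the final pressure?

849 kPa

V₁ = nRT₁/P₁ = 3.96×8.314×557/145 = 126 L.
Adiabatic: TV^(γ−1) = const ⇒ T₂ = 557×(3.53)^0.400 = 923 K; PV^γ = const ⇒ P₂ = 849 kPa.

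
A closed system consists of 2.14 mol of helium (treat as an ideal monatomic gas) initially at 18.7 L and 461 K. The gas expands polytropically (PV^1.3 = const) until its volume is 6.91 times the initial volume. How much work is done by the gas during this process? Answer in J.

P₁ = nRT₁/V₁ = 2.14×8.314×461/18.7 = 439 kPa.
Polytropic n=1.3: T₂ = T₁(V₁/V₂)^(n−1) = 461×(0.145)^0.30 = 258 K; P₂ = P₁(V₁/V₂)^n = 35.5 kPa.
W = (P₁V₁−P₂V₂)/(n−1) = (439×18.7−35.5×129)/0.30 = 12000 J.

12000 J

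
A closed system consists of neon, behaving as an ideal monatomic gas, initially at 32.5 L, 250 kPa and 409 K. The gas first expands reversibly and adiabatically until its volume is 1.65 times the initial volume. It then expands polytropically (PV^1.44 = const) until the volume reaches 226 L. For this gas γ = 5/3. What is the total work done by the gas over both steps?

n = P₁V₁/(RT₁) = 250×32.5/(8.314×409) = 2.39 mol.
Step 1 — Adiabatic: TV^(γ−1) = const ⇒ T₂ = 409×(0.606)^0.667 = 293 K; PV^γ = const ⇒ P₂ = 109 kPa.
ΔU = nCvΔT = 2.39×12.5×(293−409) = -3460 J.
Q = 0 for an adiabatic process, so W = −ΔU = 3460 J.
State after step 1: P = 109 kPa, V = 53.6 L, T = 293 K.
Step 2 — Polytropic n=1.44: T₂ = T₁(V₁/V₂)^(n−1) = 293×(0.237)^0.44 = 156 K; P₂ = P₁(V₁/V₂)^n = 13.7 kPa.
W = (P₁V₁−P₂V₂)/(n−1) = (109×53.6−13.7×226)/0.44 = 6200 J.
ΔU = nCvΔT = 2.39×12.5×(156−293) = -4090 J.
Q = ΔU + W = 2110 J.
Net over both steps: W = 9660 J, Q = 2110 J, ΔU = -7550 J.

9660 J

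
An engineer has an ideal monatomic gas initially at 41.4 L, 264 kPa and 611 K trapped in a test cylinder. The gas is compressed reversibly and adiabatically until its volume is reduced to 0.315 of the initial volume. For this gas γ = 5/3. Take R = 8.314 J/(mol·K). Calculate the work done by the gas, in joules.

-19000 J

n = P₁V₁/(RT₁) = 264×41.4/(8.314×611) = 2.15 mol.
Adiabatic: TV^(γ−1) = const ⇒ T₂ = 611×(3.17)^0.667 = 1320 K; PV^γ = const ⇒ P₂ = 1810 kPa.
ΔU = nCvΔT = 2.15×12.5×(1320−611) = 19000 J.
Q = 0 for an adiabatic process, so W = −ΔU = -19000 J.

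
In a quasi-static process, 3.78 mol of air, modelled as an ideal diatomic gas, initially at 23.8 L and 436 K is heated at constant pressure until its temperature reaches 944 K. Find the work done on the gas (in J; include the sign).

-16000 J

P₁ = nRT₁/V₁ = 3.78×8.314×436/23.8 = 576 kPa.
Isobaric: P stays 576 kPa; V/T = const ⇒ T₂ = 944 K, V₂ = 51.5 L.
W = PΔV = 576×(51.5−23.8) kPa·L = 16000 J.
Work done on the gas = −W_by = -16000 J.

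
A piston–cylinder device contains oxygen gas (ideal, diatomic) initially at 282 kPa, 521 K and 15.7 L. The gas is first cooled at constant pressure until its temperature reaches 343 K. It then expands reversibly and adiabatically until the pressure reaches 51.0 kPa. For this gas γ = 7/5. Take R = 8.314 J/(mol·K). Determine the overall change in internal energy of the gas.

n = P₁V₁/(RT₁) = 282×15.7/(8.314×521) = 1.02 mol.
Step 1 — Isobaric: P stays 282 kPa; V/T = const ⇒ T₂ = 343 K, V₂ = 10.3 L.
W = PΔV = 282×(10.3−15.7) kPa·L = -1510 J.
ΔU = nCvΔT = 1.02×20.8×(343−521) = -3780 J.
Q = ΔU + W = nCpΔT = -5290 J.
State after step 1: P = 282 kPa, V = 10.3 L, T = 343 K.
Step 2 — Adiabatic: T₂/T₁ = (P₂/P₁)^((γ−1)/γ) ⇒ T₂ = 343×(0.181)^0.286 = 210 K; V₂ = 35.1 L.
ΔU = nCvΔT = 1.02×20.8×(210−343) = -2820 J.
Q = 0 for an adiabatic process, so W = −ΔU = 2820 J.
Net over both steps: W = 1300 J, Q = -5290 J, ΔU = -6600 J.

-6600 J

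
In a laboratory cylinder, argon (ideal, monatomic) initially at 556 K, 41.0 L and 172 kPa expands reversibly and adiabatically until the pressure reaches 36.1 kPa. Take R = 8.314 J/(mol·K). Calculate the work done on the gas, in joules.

n = P₁V₁/(RT₁) = 172×41.0/(8.314×556) = 1.53 mol.
Adiabatic: T₂/T₁ = (P₂/P₁)^((γ−1)/γ) ⇒ T₂ = 556×(0.210)^0.400 = 298 K; V₂ = 105 L.
ΔU = nCvΔT = 1.53×12.5×(298−556) = -4910 J.
Q = 0 for an adiabatic process, so W = −ΔU = 4910 J.
Work done on the gas = −W_by = -4910 J.

-4910 J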